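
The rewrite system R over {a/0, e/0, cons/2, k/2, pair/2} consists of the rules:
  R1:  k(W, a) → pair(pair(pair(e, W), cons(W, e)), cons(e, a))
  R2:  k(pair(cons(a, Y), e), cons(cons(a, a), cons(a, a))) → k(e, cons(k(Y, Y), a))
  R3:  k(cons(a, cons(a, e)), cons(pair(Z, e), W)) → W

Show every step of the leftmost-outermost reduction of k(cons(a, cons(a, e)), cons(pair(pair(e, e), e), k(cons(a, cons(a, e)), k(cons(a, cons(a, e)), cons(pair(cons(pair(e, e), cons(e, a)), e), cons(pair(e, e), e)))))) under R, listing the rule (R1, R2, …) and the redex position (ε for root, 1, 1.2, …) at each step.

1. k(cons(a, cons(a, e)), cons(pair(pair(e, e), e), k(cons(a, cons(a, e)), k(cons(a, cons(a, e)), cons(pair(cons(pair(e, e), cons(e, a)), e), cons(pair(e, e), e))))))  →  k(cons(a, cons(a, e)), k(cons(a, cons(a, e)), cons(pair(cons(pair(e, e), cons(e, a)), e), cons(pair(e, e), e))))   [R3 at ε]
2. k(cons(a, cons(a, e)), k(cons(a, cons(a, e)), cons(pair(cons(pair(e, e), cons(e, a)), e), cons(pair(e, e), e))))  →  k(cons(a, cons(a, e)), cons(pair(e, e), e))   [R3 at 2]
3. k(cons(a, cons(a, e)), cons(pair(e, e), e))  →  e   [R3 at ε]

e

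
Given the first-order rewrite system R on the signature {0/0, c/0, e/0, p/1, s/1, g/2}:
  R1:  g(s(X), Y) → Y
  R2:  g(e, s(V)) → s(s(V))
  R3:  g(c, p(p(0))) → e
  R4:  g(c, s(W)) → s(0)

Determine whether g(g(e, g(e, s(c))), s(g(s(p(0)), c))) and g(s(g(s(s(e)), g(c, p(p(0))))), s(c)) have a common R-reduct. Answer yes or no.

yes — NF(t₁) = s(c), NF(t₂) = s(c)

Reduce t₁ = g(g(e, g(e, s(c))), s(g(s(p(0)), c))):
1. g(g(e, g(e, s(c))), s(g(s(p(0)), c)))  →  g(g(e, s(s(c))), s(g(s(p(0)), c)))   [R2 at 1.2]
2. g(g(e, s(s(c))), s(g(s(p(0)), c)))  →  g(s(s(s(c))), s(g(s(p(0)), c)))   [R2 at 1]
3. g(s(s(s(c))), s(g(s(p(0)), c)))  →  s(g(s(p(0)), c))   [R1 at ε]
4. s(g(s(p(0)), c))  →  s(c)   [R1 at 1]

Reduce t₂ = g(s(g(s(s(e)), g(c, p(p(0))))), s(c)):
1. g(s(g(s(s(e)), g(c, p(p(0))))), s(c))  →  s(c)   [R1 at ε]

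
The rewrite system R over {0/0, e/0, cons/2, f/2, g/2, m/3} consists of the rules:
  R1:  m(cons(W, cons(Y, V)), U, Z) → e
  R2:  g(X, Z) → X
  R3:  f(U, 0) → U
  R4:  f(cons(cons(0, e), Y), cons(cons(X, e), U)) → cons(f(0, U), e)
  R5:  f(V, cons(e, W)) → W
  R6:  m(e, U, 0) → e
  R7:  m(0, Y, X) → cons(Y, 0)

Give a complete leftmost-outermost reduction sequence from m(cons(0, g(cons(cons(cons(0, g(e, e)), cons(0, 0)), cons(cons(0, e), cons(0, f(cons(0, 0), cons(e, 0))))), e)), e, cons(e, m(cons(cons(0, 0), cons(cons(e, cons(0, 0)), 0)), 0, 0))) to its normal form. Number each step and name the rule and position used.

e

1. m(cons(0, g(cons(cons(cons(0, g(e, e)), cons(0, 0)), cons(cons(0, e), cons(0, f(cons(0, 0), cons(e, 0))))), e)), e, cons(e, m(cons(cons(0, 0), cons(cons(e, cons(0, 0)), 0)), 0, 0)))  →  m(cons(0, cons(cons(cons(0, g(e, e)), cons(0, 0)), cons(cons(0, e), cons(0, f(cons(0, 0), cons(e, 0)))))), e, cons(e, m(cons(cons(0, 0), cons(cons(e, cons(0, 0)), 0)), 0, 0)))   [R2 at 1.2]
2. m(cons(0, cons(cons(cons(0, g(e, e)), cons(0, 0)), cons(cons(0, e), cons(0, f(cons(0, 0), cons(e, 0)))))), e, cons(e, m(cons(cons(0, 0), cons(cons(e, cons(0, 0)), 0)), 0, 0)))  →  e   [R1 at ε]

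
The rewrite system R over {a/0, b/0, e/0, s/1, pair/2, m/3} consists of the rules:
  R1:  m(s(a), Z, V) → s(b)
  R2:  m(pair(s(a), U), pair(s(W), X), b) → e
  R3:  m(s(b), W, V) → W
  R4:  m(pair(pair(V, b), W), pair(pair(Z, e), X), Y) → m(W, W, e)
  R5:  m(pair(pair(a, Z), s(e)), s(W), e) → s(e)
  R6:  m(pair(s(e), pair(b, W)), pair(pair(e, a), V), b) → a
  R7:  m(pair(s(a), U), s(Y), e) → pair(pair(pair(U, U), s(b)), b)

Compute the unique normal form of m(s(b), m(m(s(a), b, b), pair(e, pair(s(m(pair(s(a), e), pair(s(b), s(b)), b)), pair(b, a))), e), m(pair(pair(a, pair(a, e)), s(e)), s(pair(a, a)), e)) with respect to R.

1. m(s(b), m(m(s(a), b, b), pair(e, pair(s(m(pair(s(a), e), pair(s(b), s(b)), b)), pair(b, a))), e), m(pair(pair(a, pair(a, e)), s(e)), s(pair(a, a)), e))  →  m(m(s(a), b, b), pair(e, pair(s(m(pair(s(a), e), pair(s(b), s(b)), b)), pair(b, a))), e)   [R3 at ε]
2. m(m(s(a), b, b), pair(e, pair(s(m(pair(s(a), e), pair(s(b), s(b)), b)), pair(b, a))), e)  →  m(s(b), pair(e, pair(s(m(pair(s(a), e), pair(s(b), s(b)), b)), pair(b, a))), e)   [R1 at 1]
3. m(s(b), pair(e, pair(s(m(pair(s(a), e), pair(s(b), s(b)), b)), pair(b, a))), e)  →  pair(e, pair(s(m(pair(s(a), e), pair(s(b), s(b)), b)), pair(b, a)))   [R3 at ε]
4. pair(e, pair(s(m(pair(s(a), e), pair(s(b), s(b)), b)), pair(b, a)))  →  pair(e, pair(s(e), pair(b, a)))   [R2 at 2.1.1]

pair(e, pair(s(e), pair(b, a)))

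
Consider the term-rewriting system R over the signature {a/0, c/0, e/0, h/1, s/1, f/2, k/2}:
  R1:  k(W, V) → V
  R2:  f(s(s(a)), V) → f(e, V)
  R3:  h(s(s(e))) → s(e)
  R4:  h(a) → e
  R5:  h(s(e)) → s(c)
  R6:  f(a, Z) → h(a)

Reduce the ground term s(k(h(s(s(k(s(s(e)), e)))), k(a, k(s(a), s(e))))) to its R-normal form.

1. s(k(h(s(s(k(s(s(e)), e)))), k(a, k(s(a), s(e)))))  →  s(k(a, k(s(a), s(e))))   [R1 at 1]
2. s(k(a, k(s(a), s(e))))  →  s(k(s(a), s(e)))   [R1 at 1]
3. s(k(s(a), s(e)))  →  s(s(e))   [R1 at 1]

s(s(e))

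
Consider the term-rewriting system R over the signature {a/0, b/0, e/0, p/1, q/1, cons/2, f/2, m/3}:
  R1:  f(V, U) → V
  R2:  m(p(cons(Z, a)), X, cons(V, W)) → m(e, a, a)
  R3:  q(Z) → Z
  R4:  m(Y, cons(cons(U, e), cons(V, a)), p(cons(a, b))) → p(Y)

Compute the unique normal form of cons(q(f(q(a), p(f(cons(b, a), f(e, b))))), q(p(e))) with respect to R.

1. cons(q(f(q(a), p(f(cons(b, a), f(e, b))))), q(p(e)))  →  cons(f(q(a), p(f(cons(b, a), f(e, b)))), q(p(e)))   [R3 at 1]
2. cons(f(q(a), p(f(cons(b, a), f(e, b)))), q(p(e)))  →  cons(q(a), q(p(e)))   [R1 at 1]
3. cons(q(a), q(p(e)))  →  cons(a, q(p(e)))   [R3 at 1]
4. cons(a, q(p(e)))  →  cons(a, p(e))   [R3 at 2]

cons(a, p(e))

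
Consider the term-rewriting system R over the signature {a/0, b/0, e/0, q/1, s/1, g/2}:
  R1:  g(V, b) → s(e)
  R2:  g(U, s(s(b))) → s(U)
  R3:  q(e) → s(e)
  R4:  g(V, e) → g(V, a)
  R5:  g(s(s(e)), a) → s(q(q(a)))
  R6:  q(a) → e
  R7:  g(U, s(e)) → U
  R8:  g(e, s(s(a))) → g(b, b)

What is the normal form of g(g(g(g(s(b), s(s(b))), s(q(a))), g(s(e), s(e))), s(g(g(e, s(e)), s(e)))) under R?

1. g(g(g(g(s(b), s(s(b))), s(q(a))), g(s(e), s(e))), s(g(g(e, s(e)), s(e))))  →  g(g(g(s(s(b)), s(q(a))), g(s(e), s(e))), s(g(g(e, s(e)), s(e))))   [R2 at 1.1.1]
2. g(g(g(s(s(b)), s(q(a))), g(s(e), s(e))), s(g(g(e, s(e)), s(e))))  →  g(g(g(s(s(b)), s(e)), g(s(e), s(e))), s(g(g(e, s(e)), s(e))))   [R6 at 1.1.2.1]
3. g(g(g(s(s(b)), s(e)), g(s(e), s(e))), s(g(g(e, s(e)), s(e))))  →  g(g(s(s(b)), g(s(e), s(e))), s(g(g(e, s(e)), s(e))))   [R7 at 1.1]
4. g(g(s(s(b)), g(s(e), s(e))), s(g(g(e, s(e)), s(e))))  →  g(g(s(s(b)), s(e)), s(g(g(e, s(e)), s(e))))   [R7 at 1.2]
5. g(g(s(s(b)), s(e)), s(g(g(e, s(e)), s(e))))  →  g(s(s(b)), s(g(g(e, s(e)), s(e))))   [R7 at 1]
6. g(s(s(b)), s(g(g(e, s(e)), s(e))))  →  g(s(s(b)), s(g(e, s(e))))   [R7 at 2.1]
7. g(s(s(b)), s(g(e, s(e))))  →  g(s(s(b)), s(e))   [R7 at 2.1]
8. g(s(s(b)), s(e))  →  s(s(b))   [R7 at ε]

s(s(b))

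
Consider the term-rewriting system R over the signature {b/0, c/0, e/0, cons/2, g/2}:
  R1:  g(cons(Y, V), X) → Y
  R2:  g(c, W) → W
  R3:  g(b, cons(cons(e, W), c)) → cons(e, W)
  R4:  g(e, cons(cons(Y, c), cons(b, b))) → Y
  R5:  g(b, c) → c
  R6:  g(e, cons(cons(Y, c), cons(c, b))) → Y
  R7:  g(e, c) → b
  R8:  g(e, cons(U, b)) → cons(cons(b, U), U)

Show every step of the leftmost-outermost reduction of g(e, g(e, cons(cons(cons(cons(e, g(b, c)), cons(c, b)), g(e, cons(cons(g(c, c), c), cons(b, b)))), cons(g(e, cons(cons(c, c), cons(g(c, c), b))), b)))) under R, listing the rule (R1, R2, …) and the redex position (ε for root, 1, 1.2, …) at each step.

e

1. g(e, g(e, cons(cons(cons(cons(e, g(b, c)), cons(c, b)), g(e, cons(cons(g(c, c), c), cons(b, b)))), cons(g(e, cons(cons(c, c), cons(g(c, c), b))), b))))  →  g(e, g(e, cons(cons(cons(cons(e, c), cons(c, b)), g(e, cons(cons(g(c, c), c), cons(b, b)))), cons(g(e, cons(cons(c, c), cons(g(c, c), b))), b))))   [R5 at 2.2.1.1.1.2]
2. g(e, g(e, cons(cons(cons(cons(e, c), cons(c, b)), g(e, cons(cons(g(c, c), c), cons(b, b)))), cons(g(e, cons(cons(c, c), cons(g(c, c), b))), b))))  →  g(e, g(e, cons(cons(cons(cons(e, c), cons(c, b)), g(c, c)), cons(g(e, cons(cons(c, c), cons(g(c, c), b))), b))))   [R4 at 2.2.1.2]
3. g(e, g(e, cons(cons(cons(cons(e, c), cons(c, b)), g(c, c)), cons(g(e, cons(cons(c, c), cons(g(c, c), b))), b))))  →  g(e, g(e, cons(cons(cons(cons(e, c), cons(c, b)), c), cons(g(e, cons(cons(c, c), cons(g(c, c), b))), b))))   [R2 at 2.2.1.2]
4. g(e, g(e, cons(cons(cons(cons(e, c), cons(c, b)), c), cons(g(e, cons(cons(c, c), cons(g(c, c), b))), b))))  →  g(e, g(e, cons(cons(cons(cons(e, c), cons(c, b)), c), cons(g(e, cons(cons(c, c), cons(c, b))), b))))   [R2 at 2.2.2.1.2.2.1]
5. g(e, g(e, cons(cons(cons(cons(e, c), cons(c, b)), c), cons(g(e, cons(cons(c, c), cons(c, b))), b))))  →  g(e, g(e, cons(cons(cons(cons(e, c), cons(c, b)), c), cons(c, b))))   [R6 at 2.2.2.1]
6. g(e, g(e, cons(cons(cons(cons(e, c), cons(c, b)), c), cons(c, b))))  →  g(e, cons(cons(e, c), cons(c, b)))   [R6 at 2]
7. g(e, cons(cons(e, c), cons(c, b)))  →  e   [R6 at ε]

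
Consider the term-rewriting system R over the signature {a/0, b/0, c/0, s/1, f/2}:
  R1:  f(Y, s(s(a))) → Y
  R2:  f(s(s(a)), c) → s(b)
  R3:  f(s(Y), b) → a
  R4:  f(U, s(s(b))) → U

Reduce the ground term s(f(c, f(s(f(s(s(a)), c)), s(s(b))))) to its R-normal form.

1. s(f(c, f(s(f(s(s(a)), c)), s(s(b)))))  →  s(f(c, s(f(s(s(a)), c))))   [R4 at 1.2]
2. s(f(c, s(f(s(s(a)), c))))  →  s(f(c, s(s(b))))   [R2 at 1.2.1]
3. s(f(c, s(s(b))))  →  s(c)   [R4 at 1]

s(c)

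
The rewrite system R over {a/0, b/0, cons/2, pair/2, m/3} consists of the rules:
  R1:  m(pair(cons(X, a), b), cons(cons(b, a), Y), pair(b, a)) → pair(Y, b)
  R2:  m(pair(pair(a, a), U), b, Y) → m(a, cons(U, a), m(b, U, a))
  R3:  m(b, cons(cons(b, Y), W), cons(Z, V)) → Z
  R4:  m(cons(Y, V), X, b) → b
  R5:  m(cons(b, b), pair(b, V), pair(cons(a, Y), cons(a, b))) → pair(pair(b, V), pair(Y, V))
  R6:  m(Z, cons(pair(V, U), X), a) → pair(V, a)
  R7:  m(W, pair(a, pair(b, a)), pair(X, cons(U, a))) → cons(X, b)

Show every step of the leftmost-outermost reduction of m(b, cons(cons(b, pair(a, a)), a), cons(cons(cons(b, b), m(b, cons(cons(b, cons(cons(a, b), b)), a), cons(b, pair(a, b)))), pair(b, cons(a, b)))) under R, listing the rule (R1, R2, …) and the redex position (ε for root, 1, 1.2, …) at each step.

1. m(b, cons(cons(b, pair(a, a)), a), cons(cons(cons(b, b), m(b, cons(cons(b, cons(cons(a, b), b)), a), cons(b, pair(a, b)))), pair(b, cons(a, b))))  →  cons(cons(b, b), m(b, cons(cons(b, cons(cons(a, b), b)), a), cons(b, pair(a, b))))   [R3 at ε]
2. cons(cons(b, b), m(b, cons(cons(b, cons(cons(a, b), b)), a), cons(b, pair(a, b))))  →  cons(cons(b, b), b)   [R3 at 2]

cons(cons(b, b), b)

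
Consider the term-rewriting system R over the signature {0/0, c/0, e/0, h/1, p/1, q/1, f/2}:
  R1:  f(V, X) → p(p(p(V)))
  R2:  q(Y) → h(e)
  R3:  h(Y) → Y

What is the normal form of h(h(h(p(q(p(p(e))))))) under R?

1. h(h(h(p(q(p(p(e)))))))  →  h(h(p(q(p(p(e))))))   [R3 at ε]
2. h(h(p(q(p(p(e))))))  →  h(p(q(p(p(e)))))   [R3 at ε]
3. h(p(q(p(p(e)))))  →  p(q(p(p(e))))   [R3 at ε]
4. p(q(p(p(e))))  →  p(h(e))   [R2 at 1]
5. p(h(e))  →  p(e)   [R3 at 1]

p(e)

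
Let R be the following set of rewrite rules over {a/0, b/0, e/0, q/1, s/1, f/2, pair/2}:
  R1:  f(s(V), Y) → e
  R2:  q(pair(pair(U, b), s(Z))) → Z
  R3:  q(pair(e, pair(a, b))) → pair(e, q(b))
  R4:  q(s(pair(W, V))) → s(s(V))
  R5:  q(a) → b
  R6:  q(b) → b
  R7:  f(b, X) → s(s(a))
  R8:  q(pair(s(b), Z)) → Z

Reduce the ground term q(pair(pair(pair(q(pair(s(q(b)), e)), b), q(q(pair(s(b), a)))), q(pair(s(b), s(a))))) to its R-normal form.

a

1. q(pair(pair(pair(q(pair(s(q(b)), e)), b), q(q(pair(s(b), a)))), q(pair(s(b), s(a)))))  →  q(pair(pair(pair(q(pair(s(b), e)), b), q(q(pair(s(b), a)))), q(pair(s(b), s(a)))))   [R6 at 1.1.1.1.1.1.1]
2. q(pair(pair(pair(q(pair(s(b), e)), b), q(q(pair(s(b), a)))), q(pair(s(b), s(a)))))  →  q(pair(pair(pair(e, b), q(q(pair(s(b), a)))), q(pair(s(b), s(a)))))   [R8 at 1.1.1.1]
3. q(pair(pair(pair(e, b), q(q(pair(s(b), a)))), q(pair(s(b), s(a)))))  →  q(pair(pair(pair(e, b), q(a)), q(pair(s(b), s(a)))))   [R8 at 1.1.2.1]
4. q(pair(pair(pair(e, b), q(a)), q(pair(s(b), s(a)))))  →  q(pair(pair(pair(e, b), b), q(pair(s(b), s(a)))))   [R5 at 1.1.2]
5. q(pair(pair(pair(e, b), b), q(pair(s(b), s(a)))))  →  q(pair(pair(pair(e, b), b), s(a)))   [R8 at 1.2]
6. q(pair(pair(pair(e, b), b), s(a)))  →  a   [R2 at ε]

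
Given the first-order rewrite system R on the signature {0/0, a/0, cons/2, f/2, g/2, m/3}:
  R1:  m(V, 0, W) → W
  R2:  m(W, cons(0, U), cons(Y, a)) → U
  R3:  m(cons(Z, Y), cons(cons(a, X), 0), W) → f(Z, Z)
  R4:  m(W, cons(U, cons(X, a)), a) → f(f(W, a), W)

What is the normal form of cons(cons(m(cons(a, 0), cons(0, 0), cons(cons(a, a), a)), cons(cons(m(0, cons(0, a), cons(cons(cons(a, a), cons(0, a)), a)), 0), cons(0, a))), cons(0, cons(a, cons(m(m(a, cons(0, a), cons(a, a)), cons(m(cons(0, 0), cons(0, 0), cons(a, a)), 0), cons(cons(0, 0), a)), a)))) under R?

cons(cons(0, cons(cons(a, 0), cons(0, a))), cons(0, cons(a, cons(0, a))))

1. cons(cons(m(cons(a, 0), cons(0, 0), cons(cons(a, a), a)), cons(cons(m(0, cons(0, a), cons(cons(cons(a, a), cons(0, a)), a)), 0), cons(0, a))), cons(0, cons(a, cons(m(m(a, cons(0, a), cons(a, a)), cons(m(cons(0, 0), cons(0, 0), cons(a, a)), 0), cons(cons(0, 0), a)), a))))  →  cons(cons(0, cons(cons(m(0, cons(0, a), cons(cons(cons(a, a), cons(0, a)), a)), 0), cons(0, a))), cons(0, cons(a, cons(m(m(a, cons(0, a), cons(a, a)), cons(m(cons(0, 0), cons(0, 0), cons(a, a)), 0), cons(cons(0, 0), a)), a))))   [R2 at 1.1]
2. cons(cons(0, cons(cons(m(0, cons(0, a), cons(cons(cons(a, a), cons(0, a)), a)), 0), cons(0, a))), cons(0, cons(a, cons(m(m(a, cons(0, a), cons(a, a)), cons(m(cons(0, 0), cons(0, 0), cons(a, a)), 0), cons(cons(0, 0), a)), a))))  →  cons(cons(0, cons(cons(a, 0), cons(0, a))), cons(0, cons(a, cons(m(m(a, cons(0, a), cons(a, a)), cons(m(cons(0, 0), cons(0, 0), cons(a, a)), 0), cons(cons(0, 0), a)), a))))   [R2 at 1.2.1.1]
3. cons(cons(0, cons(cons(a, 0), cons(0, a))), cons(0, cons(a, cons(m(m(a, cons(0, a), cons(a, a)), cons(m(cons(0, 0), cons(0, 0), cons(a, a)), 0), cons(cons(0, 0), a)), a))))  →  cons(cons(0, cons(cons(a, 0), cons(0, a))), cons(0, cons(a, cons(m(a, cons(m(cons(0, 0), cons(0, 0), cons(a, a)), 0), cons(cons(0, 0), a)), a))))   [R2 at 2.2.2.1.1]
4. cons(cons(0, cons(cons(a, 0), cons(0, a))), cons(0, cons(a, cons(m(a, cons(m(cons(0, 0), cons(0, 0), cons(a, a)), 0), cons(cons(0, 0), a)), a))))  →  cons(cons(0, cons(cons(a, 0), cons(0, a))), cons(0, cons(a, cons(m(a, cons(0, 0), cons(cons(0, 0), a)), a))))   [R2 at 2.2.2.1.2.1]
5. cons(cons(0, cons(cons(a, 0), cons(0, a))), cons(0, cons(a, cons(m(a, cons(0, 0), cons(cons(0, 0), a)), a))))  →  cons(cons(0, cons(cons(a, 0), cons(0, a))), cons(0, cons(a, cons(0, a))))   [R2 at 2.2.2.1]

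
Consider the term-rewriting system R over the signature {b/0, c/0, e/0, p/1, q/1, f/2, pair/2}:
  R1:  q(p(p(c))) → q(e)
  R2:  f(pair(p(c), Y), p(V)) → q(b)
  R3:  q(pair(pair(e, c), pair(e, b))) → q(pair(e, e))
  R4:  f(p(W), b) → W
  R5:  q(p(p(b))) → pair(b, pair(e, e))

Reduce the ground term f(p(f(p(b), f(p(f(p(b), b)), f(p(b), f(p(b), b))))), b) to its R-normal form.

1. f(p(f(p(b), f(p(f(p(b), b)), f(p(b), f(p(b), b))))), b)  →  f(p(b), f(p(f(p(b), b)), f(p(b), f(p(b), b))))   [R4 at ε]
2. f(p(b), f(p(f(p(b), b)), f(p(b), f(p(b), b))))  →  f(p(b), f(p(b), f(p(b), f(p(b), b))))   [R4 at 2.1.1]
3. f(p(b), f(p(b), f(p(b), f(p(b), b))))  →  f(p(b), f(p(b), f(p(b), b)))   [R4 at 2.2.2]
4. f(p(b), f(p(b), f(p(b), b)))  →  f(p(b), f(p(b), b))   [R4 at 2.2]
5. f(p(b), f(p(b), b))  →  f(p(b), b)   [R4 at 2]
6. f(p(b), b)  →  b   [R4 at ε]

b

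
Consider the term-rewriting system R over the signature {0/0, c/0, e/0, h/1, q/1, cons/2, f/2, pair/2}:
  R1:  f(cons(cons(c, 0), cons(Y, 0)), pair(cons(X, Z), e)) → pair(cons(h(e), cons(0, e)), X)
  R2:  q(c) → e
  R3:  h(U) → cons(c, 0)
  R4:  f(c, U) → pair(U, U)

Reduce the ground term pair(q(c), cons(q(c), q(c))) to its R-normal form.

1. pair(q(c), cons(q(c), q(c)))  →  pair(e, cons(q(c), q(c)))   [R2 at 1]
2. pair(e, cons(q(c), q(c)))  →  pair(e, cons(e, q(c)))   [R2 at 2.1]
3. pair(e, cons(e, q(c)))  →  pair(e, cons(e, e))   [R2 at 2.2]

pair(e, cons(e, e))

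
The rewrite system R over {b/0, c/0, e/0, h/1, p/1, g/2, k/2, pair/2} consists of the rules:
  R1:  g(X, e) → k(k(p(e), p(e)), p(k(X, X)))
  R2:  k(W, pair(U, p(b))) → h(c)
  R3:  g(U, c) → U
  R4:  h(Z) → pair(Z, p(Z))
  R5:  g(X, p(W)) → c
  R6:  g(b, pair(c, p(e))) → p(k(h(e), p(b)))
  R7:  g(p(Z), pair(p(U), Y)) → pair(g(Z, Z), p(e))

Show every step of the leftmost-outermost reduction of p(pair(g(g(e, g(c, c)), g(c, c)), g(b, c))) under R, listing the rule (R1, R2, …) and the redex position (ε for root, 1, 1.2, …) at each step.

p(pair(e, b))

1. p(pair(g(g(e, g(c, c)), g(c, c)), g(b, c)))  →  p(pair(g(g(e, c), g(c, c)), g(b, c)))   [R3 at 1.1.1.2]
2. p(pair(g(g(e, c), g(c, c)), g(b, c)))  →  p(pair(g(e, g(c, c)), g(b, c)))   [R3 at 1.1.1]
3. p(pair(g(e, g(c, c)), g(b, c)))  →  p(pair(g(e, c), g(b, c)))   [R3 at 1.1.2]
4. p(pair(g(e, c), g(b, c)))  →  p(pair(e, g(b, c)))   [R3 at 1.1]
5. p(pair(e, g(b, c)))  →  p(pair(e, b))   [R3 at 1.2]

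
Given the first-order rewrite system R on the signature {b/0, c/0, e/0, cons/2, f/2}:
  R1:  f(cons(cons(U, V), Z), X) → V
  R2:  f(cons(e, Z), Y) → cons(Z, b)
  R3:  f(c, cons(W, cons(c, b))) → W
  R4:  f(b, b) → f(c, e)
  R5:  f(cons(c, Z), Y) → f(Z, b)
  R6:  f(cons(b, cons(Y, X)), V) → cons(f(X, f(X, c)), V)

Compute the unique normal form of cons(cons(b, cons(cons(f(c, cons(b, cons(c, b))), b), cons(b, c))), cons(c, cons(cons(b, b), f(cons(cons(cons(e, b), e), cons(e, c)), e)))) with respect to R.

cons(cons(b, cons(cons(b, b), cons(b, c))), cons(c, cons(cons(b, b), e)))

1. cons(cons(b, cons(cons(f(c, cons(b, cons(c, b))), b), cons(b, c))), cons(c, cons(cons(b, b), f(cons(cons(cons(e, b), e), cons(e, c)), e))))  →  cons(cons(b, cons(cons(b, b), cons(b, c))), cons(c, cons(cons(b, b), f(cons(cons(cons(e, b), e), cons(e, c)), e))))   [R3 at 1.2.1.1]
2. cons(cons(b, cons(cons(b, b), cons(b, c))), cons(c, cons(cons(b, b), f(cons(cons(cons(e, b), e), cons(e, c)), e))))  →  cons(cons(b, cons(cons(b, b), cons(b, c))), cons(c, cons(cons(b, b), e)))   [R1 at 2.2.2]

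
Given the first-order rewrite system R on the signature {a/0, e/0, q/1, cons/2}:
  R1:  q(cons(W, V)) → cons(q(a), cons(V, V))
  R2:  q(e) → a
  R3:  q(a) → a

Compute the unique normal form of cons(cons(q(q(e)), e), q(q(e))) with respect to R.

cons(cons(a, e), a)

1. cons(cons(q(q(e)), e), q(q(e)))  →  cons(cons(q(a), e), q(q(e)))   [R2 at 1.1.1]
2. cons(cons(q(a), e), q(q(e)))  →  cons(cons(a, e), q(q(e)))   [R3 at 1.1]
3. cons(cons(a, e), q(q(e)))  →  cons(cons(a, e), q(a))   [R2 at 2.1]
4. cons(cons(a, e), q(a))  →  cons(cons(a, e), a)   [R3 at 2]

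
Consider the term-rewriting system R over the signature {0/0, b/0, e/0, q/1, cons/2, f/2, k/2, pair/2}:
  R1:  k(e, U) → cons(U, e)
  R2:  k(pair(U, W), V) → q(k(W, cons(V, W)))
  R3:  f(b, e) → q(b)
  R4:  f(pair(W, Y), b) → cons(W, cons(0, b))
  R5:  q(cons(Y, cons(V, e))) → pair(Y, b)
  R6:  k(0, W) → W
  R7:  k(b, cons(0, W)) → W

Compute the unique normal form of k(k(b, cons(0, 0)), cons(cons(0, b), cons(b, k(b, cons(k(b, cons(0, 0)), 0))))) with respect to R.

cons(cons(0, b), cons(b, 0))

1. k(k(b, cons(0, 0)), cons(cons(0, b), cons(b, k(b, cons(k(b, cons(0, 0)), 0)))))  →  k(0, cons(cons(0, b), cons(b, k(b, cons(k(b, cons(0, 0)), 0)))))   [R7 at 1]
2. k(0, cons(cons(0, b), cons(b, k(b, cons(k(b, cons(0, 0)), 0)))))  →  cons(cons(0, b), cons(b, k(b, cons(k(b, cons(0, 0)), 0))))   [R6 at ε]
3. cons(cons(0, b), cons(b, k(b, cons(k(b, cons(0, 0)), 0))))  →  cons(cons(0, b), cons(b, k(b, cons(0, 0))))   [R7 at 2.2.2.1]
4. cons(cons(0, b), cons(b, k(b, cons(0, 0))))  →  cons(cons(0, b), cons(b, 0))   [R7 at 2.2]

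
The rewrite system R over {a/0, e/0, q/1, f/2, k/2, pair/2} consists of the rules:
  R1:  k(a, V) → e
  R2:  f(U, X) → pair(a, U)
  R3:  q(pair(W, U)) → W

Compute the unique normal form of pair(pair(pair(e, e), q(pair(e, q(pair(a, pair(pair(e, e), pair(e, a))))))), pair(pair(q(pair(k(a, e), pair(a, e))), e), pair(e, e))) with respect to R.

pair(pair(pair(e, e), e), pair(pair(e, e), pair(e, e)))

1. pair(pair(pair(e, e), q(pair(e, q(pair(a, pair(pair(e, e), pair(e, a))))))), pair(pair(q(pair(k(a, e), pair(a, e))), e), pair(e, e)))  →  pair(pair(pair(e, e), e), pair(pair(q(pair(k(a, e), pair(a, e))), e), pair(e, e)))   [R3 at 1.2]
2. pair(pair(pair(e, e), e), pair(pair(q(pair(k(a, e), pair(a, e))), e), pair(e, e)))  →  pair(pair(pair(e, e), e), pair(pair(k(a, e), e), pair(e, e)))   [R3 at 2.1.1]
3. pair(pair(pair(e, e), e), pair(pair(k(a, e), e), pair(e, e)))  →  pair(pair(pair(e, e), e), pair(pair(e, e), pair(e, e)))   [R1 at 2.1.1]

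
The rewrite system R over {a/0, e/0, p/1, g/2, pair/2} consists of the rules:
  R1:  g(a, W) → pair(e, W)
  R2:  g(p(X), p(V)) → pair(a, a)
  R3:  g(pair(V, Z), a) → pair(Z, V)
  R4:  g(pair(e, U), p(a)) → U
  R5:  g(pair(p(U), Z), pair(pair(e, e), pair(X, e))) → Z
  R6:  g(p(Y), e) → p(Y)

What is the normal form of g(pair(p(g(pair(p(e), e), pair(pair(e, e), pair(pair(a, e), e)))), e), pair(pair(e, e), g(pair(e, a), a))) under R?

1. g(pair(p(g(pair(p(e), e), pair(pair(e, e), pair(pair(a, e), e)))), e), pair(pair(e, e), g(pair(e, a), a)))  →  g(pair(p(e), e), pair(pair(e, e), g(pair(e, a), a)))   [R5 at 1.1.1]
2. g(pair(p(e), e), pair(pair(e, e), g(pair(e, a), a)))  →  g(pair(p(e), e), pair(pair(e, e), pair(a, e)))   [R3 at 2.2]
3. g(pair(p(e), e), pair(pair(e, e), pair(a, e)))  →  e   [R5 at ε]

e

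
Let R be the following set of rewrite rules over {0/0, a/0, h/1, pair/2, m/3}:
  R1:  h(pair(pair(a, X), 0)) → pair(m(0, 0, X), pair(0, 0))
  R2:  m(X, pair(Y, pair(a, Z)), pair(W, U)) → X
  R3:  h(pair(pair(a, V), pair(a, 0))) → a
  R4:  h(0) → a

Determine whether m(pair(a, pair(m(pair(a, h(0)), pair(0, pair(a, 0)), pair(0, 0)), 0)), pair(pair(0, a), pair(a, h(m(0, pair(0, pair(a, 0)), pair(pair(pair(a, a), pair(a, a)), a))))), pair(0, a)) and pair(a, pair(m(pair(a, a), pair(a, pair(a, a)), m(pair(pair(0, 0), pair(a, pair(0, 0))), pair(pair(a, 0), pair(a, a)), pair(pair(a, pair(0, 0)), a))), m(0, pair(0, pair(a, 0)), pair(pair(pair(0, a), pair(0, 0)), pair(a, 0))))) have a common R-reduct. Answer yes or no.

Reduce t₁ = m(pair(a, pair(m(pair(a, h(0)), pair(0, pair(a, 0)), pair(0, 0)), 0)), pair(pair(0, a), pair(a, h(m(0, pair(0, pair(a, 0)), pair(pair(pair(a, a), pair(a, a)), a))))), pair(0, a)):
1. m(pair(a, pair(m(pair(a, h(0)), pair(0, pair(a, 0)), pair(0, 0)), 0)), pair(pair(0, a), pair(a, h(m(0, pair(0, pair(a, 0)), pair(pair(pair(a, a), pair(a, a)), a))))), pair(0, a))  →  pair(a, pair(m(pair(a, h(0)), pair(0, pair(a, 0)), pair(0, 0)), 0))   [R2 at ε]
2. pair(a, pair(m(pair(a, h(0)), pair(0, pair(a, 0)), pair(0, 0)), 0))  →  pair(a, pair(pair(a, h(0)), 0))   [R2 at 2.1]
3. pair(a, pair(pair(a, h(0)), 0))  →  pair(a, pair(pair(a, a), 0))   [R4 at 2.1.2]

Reduce t₂ = pair(a, pair(m(pair(a, a), pair(a, pair(a, a)), m(pair(pair(0, 0), pair(a, pair(0, 0))), pair(pair(a, 0), pair(a, a)), pair(pair(a, pair(0, 0)), a))), m(0, pair(0, pair(a, 0)), pair(pair(pair(0, a), pair(0, 0)), pair(a, 0))))):
1. pair(a, pair(m(pair(a, a), pair(a, pair(a, a)), m(pair(pair(0, 0), pair(a, pair(0, 0))), pair(pair(a, 0), pair(a, a)), pair(pair(a, pair(0, 0)), a))), m(0, pair(0, pair(a, 0)), pair(pair(pair(0, a), pair(0, 0)), pair(a, 0)))))  →  pair(a, pair(m(pair(a, a), pair(a, pair(a, a)), pair(pair(0, 0), pair(a, pair(0, 0)))), m(0, pair(0, pair(a, 0)), pair(pair(pair(0, a), pair(0, 0)), pair(a, 0)))))   [R2 at 2.1.3]
2. pair(a, pair(m(pair(a, a), pair(a, pair(a, a)), pair(pair(0, 0), pair(a, pair(0, 0)))), m(0, pair(0, pair(a, 0)), pair(pair(pair(0, a), pair(0, 0)), pair(a, 0)))))  →  pair(a, pair(pair(a, a), m(0, pair(0, pair(a, 0)), pair(pair(pair(0, a), pair(0, 0)), pair(a, 0)))))   [R2 at 2.1]
3. pair(a, pair(pair(a, a), m(0, pair(0, pair(a, 0)), pair(pair(pair(0, a), pair(0, 0)), pair(a, 0)))))  →  pair(a, pair(pair(a, a), 0))   [R2 at 2.2]

yes — NF(t₁) = pair(a, pair(pair(a, a), 0)), NF(t₂) = pair(a, pair(pair(a, a), 0))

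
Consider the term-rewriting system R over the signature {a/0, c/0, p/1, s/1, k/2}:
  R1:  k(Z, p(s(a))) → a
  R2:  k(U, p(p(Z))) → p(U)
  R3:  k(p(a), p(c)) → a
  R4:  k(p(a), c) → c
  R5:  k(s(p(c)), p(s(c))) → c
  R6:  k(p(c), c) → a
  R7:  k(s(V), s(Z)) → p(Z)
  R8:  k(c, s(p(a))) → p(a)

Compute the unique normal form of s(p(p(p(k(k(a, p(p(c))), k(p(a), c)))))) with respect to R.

1. s(p(p(p(k(k(a, p(p(c))), k(p(a), c))))))  →  s(p(p(p(k(p(a), k(p(a), c))))))   [R2 at 1.1.1.1.1]
2. s(p(p(p(k(p(a), k(p(a), c))))))  →  s(p(p(p(k(p(a), c)))))   [R4 at 1.1.1.1.2]
3. s(p(p(p(k(p(a), c)))))  →  s(p(p(p(c))))   [R4 at 1.1.1.1]

s(p(p(p(c))))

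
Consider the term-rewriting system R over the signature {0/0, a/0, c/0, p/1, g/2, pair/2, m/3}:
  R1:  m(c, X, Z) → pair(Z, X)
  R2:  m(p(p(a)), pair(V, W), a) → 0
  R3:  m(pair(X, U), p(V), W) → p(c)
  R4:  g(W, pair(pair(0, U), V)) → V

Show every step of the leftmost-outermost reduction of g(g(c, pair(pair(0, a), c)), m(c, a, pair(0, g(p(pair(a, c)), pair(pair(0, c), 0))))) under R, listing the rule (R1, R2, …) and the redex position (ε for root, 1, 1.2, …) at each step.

1. g(g(c, pair(pair(0, a), c)), m(c, a, pair(0, g(p(pair(a, c)), pair(pair(0, c), 0)))))  →  g(c, m(c, a, pair(0, g(p(pair(a, c)), pair(pair(0, c), 0)))))   [R4 at 1]
2. g(c, m(c, a, pair(0, g(p(pair(a, c)), pair(pair(0, c), 0)))))  →  g(c, pair(pair(0, g(p(pair(a, c)), pair(pair(0, c), 0))), a))   [R1 at 2]
3. g(c, pair(pair(0, g(p(pair(a, c)), pair(pair(0, c), 0))), a))  →  a   [R4 at ε]

a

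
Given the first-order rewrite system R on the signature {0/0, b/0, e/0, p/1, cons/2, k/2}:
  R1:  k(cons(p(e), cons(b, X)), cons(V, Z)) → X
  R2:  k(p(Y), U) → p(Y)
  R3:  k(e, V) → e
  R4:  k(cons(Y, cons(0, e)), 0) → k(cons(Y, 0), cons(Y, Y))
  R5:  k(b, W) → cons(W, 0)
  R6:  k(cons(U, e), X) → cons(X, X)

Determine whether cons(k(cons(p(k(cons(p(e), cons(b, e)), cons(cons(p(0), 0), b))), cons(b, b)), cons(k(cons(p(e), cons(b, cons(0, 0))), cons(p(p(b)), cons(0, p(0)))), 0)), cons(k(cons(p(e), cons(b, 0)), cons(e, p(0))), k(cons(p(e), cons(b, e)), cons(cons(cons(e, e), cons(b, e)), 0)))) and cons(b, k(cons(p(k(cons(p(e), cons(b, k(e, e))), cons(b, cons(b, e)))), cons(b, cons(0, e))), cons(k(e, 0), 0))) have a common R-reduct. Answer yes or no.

Reduce t₁ = cons(k(cons(p(k(cons(p(e), cons(b, e)), cons(cons(p(0), 0), b))), cons(b, b)), cons(k(cons(p(e), cons(b, cons(0, 0))), cons(p(p(b)), cons(0, p(0)))), 0)), cons(k(cons(p(e), cons(b, 0)), cons(e, p(0))), k(cons(p(e), cons(b, e)), cons(cons(cons(e, e), cons(b, e)), 0)))):
1. cons(k(cons(p(k(cons(p(e), cons(b, e)), cons(cons(p(0), 0), b))), cons(b, b)), cons(k(cons(p(e), cons(b, cons(0, 0))), cons(p(p(b)), cons(0, p(0)))), 0)), cons(k(cons(p(e), cons(b, 0)), cons(e, p(0))), k(cons(p(e), cons(b, e)), cons(cons(cons(e, e), cons(b, e)), 0))))  →  cons(k(cons(p(e), cons(b, b)), cons(k(cons(p(e), cons(b, cons(0, 0))), cons(p(p(b)), cons(0, p(0)))), 0)), cons(k(cons(p(e), cons(b, 0)), cons(e, p(0))), k(cons(p(e), cons(b, e)), cons(cons(cons(e, e), cons(b, e)), 0))))   [R1 at 1.1.1.1]
2. cons(k(cons(p(e), cons(b, b)), cons(k(cons(p(e), cons(b, cons(0, 0))), cons(p(p(b)), cons(0, p(0)))), 0)), cons(k(cons(p(e), cons(b, 0)), cons(e, p(0))), k(cons(p(e), cons(b, e)), cons(cons(cons(e, e), cons(b, e)), 0))))  →  cons(b, cons(k(cons(p(e), cons(b, 0)), cons(e, p(0))), k(cons(p(e), cons(b, e)), cons(cons(cons(e, e), cons(b, e)), 0))))   [R1 at 1]
3. cons(b, cons(k(cons(p(e), cons(b, 0)), cons(e, p(0))), k(cons(p(e), cons(b, e)), cons(cons(cons(e, e), cons(b, e)), 0))))  →  cons(b, cons(0, k(cons(p(e), cons(b, e)), cons(cons(cons(e, e), cons(b, e)), 0))))   [R1 at 2.1]
4. cons(b, cons(0, k(cons(p(e), cons(b, e)), cons(cons(cons(e, e), cons(b, e)), 0))))  →  cons(b, cons(0, e))   [R1 at 2.2]

Reduce t₂ = cons(b, k(cons(p(k(cons(p(e), cons(b, k(e, e))), cons(b, cons(b, e)))), cons(b, cons(0, e))), cons(k(e, 0), 0))):
1. cons(b, k(cons(p(k(cons(p(e), cons(b, k(e, e))), cons(b, cons(b, e)))), cons(b, cons(0, e))), cons(k(e, 0), 0)))  →  cons(b, k(cons(p(k(e, e)), cons(b, cons(0, e))), cons(k(e, 0), 0)))   [R1 at 2.1.1.1]
2. cons(b, k(cons(p(k(e, e)), cons(b, cons(0, e))), cons(k(e, 0), 0)))  →  cons(b, k(cons(p(e), cons(b, cons(0, e))), cons(k(e, 0), 0)))   [R3 at 2.1.1.1]
3. cons(b, k(cons(p(e), cons(b, cons(0, e))), cons(k(e, 0), 0)))  →  cons(b, cons(0, e))   [R1 at 2]

yes — NF(t₁) = cons(b, cons(0, e)), NF(t₂) = cons(b, cons(0, e))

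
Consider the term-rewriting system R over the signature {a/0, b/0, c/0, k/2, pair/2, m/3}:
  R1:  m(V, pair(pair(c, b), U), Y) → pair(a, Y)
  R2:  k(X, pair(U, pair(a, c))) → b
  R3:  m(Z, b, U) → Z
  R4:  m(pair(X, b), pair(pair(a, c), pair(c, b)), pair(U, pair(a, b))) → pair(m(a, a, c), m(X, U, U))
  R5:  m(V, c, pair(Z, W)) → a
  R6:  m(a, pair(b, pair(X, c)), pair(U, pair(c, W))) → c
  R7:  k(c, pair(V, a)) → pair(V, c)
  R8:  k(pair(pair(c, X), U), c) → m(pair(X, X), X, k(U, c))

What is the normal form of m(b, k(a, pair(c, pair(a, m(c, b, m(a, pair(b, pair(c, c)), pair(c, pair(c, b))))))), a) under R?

1. m(b, k(a, pair(c, pair(a, m(c, b, m(a, pair(b, pair(c, c)), pair(c, pair(c, b))))))), a)  →  m(b, k(a, pair(c, pair(a, c))), a)   [R3 at 2.2.2.2]
2. m(b, k(a, pair(c, pair(a, c))), a)  →  m(b, b, a)   [R2 at 2]
3. m(b, b, a)  →  b   [R3 at ε]

b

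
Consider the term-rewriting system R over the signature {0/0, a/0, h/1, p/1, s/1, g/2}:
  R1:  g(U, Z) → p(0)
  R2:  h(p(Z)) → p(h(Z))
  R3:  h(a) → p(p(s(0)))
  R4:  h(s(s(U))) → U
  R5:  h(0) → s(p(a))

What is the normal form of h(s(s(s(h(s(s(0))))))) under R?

s(0)

1. h(s(s(s(h(s(s(0)))))))  →  s(h(s(s(0))))   [R4 at ε]
2. s(h(s(s(0))))  →  s(0)   [R4 at 1]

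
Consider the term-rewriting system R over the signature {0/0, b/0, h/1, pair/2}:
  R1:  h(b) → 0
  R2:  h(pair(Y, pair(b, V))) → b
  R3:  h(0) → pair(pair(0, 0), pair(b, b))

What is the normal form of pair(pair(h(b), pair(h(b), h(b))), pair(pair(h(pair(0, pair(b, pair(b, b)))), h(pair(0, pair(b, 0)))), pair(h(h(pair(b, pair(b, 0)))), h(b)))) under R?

pair(pair(0, pair(0, 0)), pair(pair(b, b), pair(0, 0)))

1. pair(pair(h(b), pair(h(b), h(b))), pair(pair(h(pair(0, pair(b, pair(b, b)))), h(pair(0, pair(b, 0)))), pair(h(h(pair(b, pair(b, 0)))), h(b))))  →  pair(pair(0, pair(h(b), h(b))), pair(pair(h(pair(0, pair(b, pair(b, b)))), h(pair(0, pair(b, 0)))), pair(h(h(pair(b, pair(b, 0)))), h(b))))   [R1 at 1.1]
2. pair(pair(0, pair(h(b), h(b))), pair(pair(h(pair(0, pair(b, pair(b, b)))), h(pair(0, pair(b, 0)))), pair(h(h(pair(b, pair(b, 0)))), h(b))))  →  pair(pair(0, pair(0, h(b))), pair(pair(h(pair(0, pair(b, pair(b, b)))), h(pair(0, pair(b, 0)))), pair(h(h(pair(b, pair(b, 0)))), h(b))))   [R1 at 1.2.1]
3. pair(pair(0, pair(0, h(b))), pair(pair(h(pair(0, pair(b, pair(b, b)))), h(pair(0, pair(b, 0)))), pair(h(h(pair(b, pair(b, 0)))), h(b))))  →  pair(pair(0, pair(0, 0)), pair(pair(h(pair(0, pair(b, pair(b, b)))), h(pair(0, pair(b, 0)))), pair(h(h(pair(b, pair(b, 0)))), h(b))))   [R1 at 1.2.2]
4. pair(pair(0, pair(0, 0)), pair(pair(h(pair(0, pair(b, pair(b, b)))), h(pair(0, pair(b, 0)))), pair(h(h(pair(b, pair(b, 0)))), h(b))))  →  pair(pair(0, pair(0, 0)), pair(pair(b, h(pair(0, pair(b, 0)))), pair(h(h(pair(b, pair(b, 0)))), h(b))))   [R2 at 2.1.1]
5. pair(pair(0, pair(0, 0)), pair(pair(b, h(pair(0, pair(b, 0)))), pair(h(h(pair(b, pair(b, 0)))), h(b))))  →  pair(pair(0, pair(0, 0)), pair(pair(b, b), pair(h(h(pair(b, pair(b, 0)))), h(b))))   [R2 at 2.1.2]
6. pair(pair(0, pair(0, 0)), pair(pair(b, b), pair(h(h(pair(b, pair(b, 0)))), h(b))))  →  pair(pair(0, pair(0, 0)), pair(pair(b, b), pair(h(b), h(b))))   [R2 at 2.2.1.1]
7. pair(pair(0, pair(0, 0)), pair(pair(b, b), pair(h(b), h(b))))  →  pair(pair(0, pair(0, 0)), pair(pair(b, b), pair(0, h(b))))   [R1 at 2.2.1]
8. pair(pair(0, pair(0, 0)), pair(pair(b, b), pair(0, h(b))))  →  pair(pair(0, pair(0, 0)), pair(pair(b, b), pair(0, 0)))   [R1 at 2.2.2]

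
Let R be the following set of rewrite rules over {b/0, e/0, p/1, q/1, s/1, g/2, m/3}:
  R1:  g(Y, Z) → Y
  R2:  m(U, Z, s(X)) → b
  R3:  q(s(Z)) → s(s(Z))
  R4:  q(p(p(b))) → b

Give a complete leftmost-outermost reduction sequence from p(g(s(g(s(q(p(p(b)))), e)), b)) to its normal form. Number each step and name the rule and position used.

1. p(g(s(g(s(q(p(p(b)))), e)), b))  →  p(s(g(s(q(p(p(b)))), e)))   [R1 at 1]
2. p(s(g(s(q(p(p(b)))), e)))  →  p(s(s(q(p(p(b))))))   [R1 at 1.1]
3. p(s(s(q(p(p(b))))))  →  p(s(s(b)))   [R4 at 1.1.1]

p(s(s(b)))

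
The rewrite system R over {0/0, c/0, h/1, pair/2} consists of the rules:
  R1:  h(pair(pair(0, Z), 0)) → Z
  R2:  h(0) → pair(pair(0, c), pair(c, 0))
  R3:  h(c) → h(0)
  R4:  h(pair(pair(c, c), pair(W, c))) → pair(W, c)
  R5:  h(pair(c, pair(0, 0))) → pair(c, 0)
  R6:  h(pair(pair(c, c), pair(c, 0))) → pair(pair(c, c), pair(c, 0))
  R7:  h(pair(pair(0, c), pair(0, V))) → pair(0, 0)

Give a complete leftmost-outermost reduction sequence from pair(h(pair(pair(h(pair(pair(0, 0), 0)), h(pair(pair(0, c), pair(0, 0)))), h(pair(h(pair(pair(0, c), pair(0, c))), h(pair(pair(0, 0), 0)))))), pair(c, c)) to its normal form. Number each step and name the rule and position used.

pair(pair(0, 0), pair(c, c))

1. pair(h(pair(pair(h(pair(pair(0, 0), 0)), h(pair(pair(0, c), pair(0, 0)))), h(pair(h(pair(pair(0, c), pair(0, c))), h(pair(pair(0, 0), 0)))))), pair(c, c))  →  pair(h(pair(pair(0, h(pair(pair(0, c), pair(0, 0)))), h(pair(h(pair(pair(0, c), pair(0, c))), h(pair(pair(0, 0), 0)))))), pair(c, c))   [R1 at 1.1.1.1]
2. pair(h(pair(pair(0, h(pair(pair(0, c), pair(0, 0)))), h(pair(h(pair(pair(0, c), pair(0, c))), h(pair(pair(0, 0), 0)))))), pair(c, c))  →  pair(h(pair(pair(0, pair(0, 0)), h(pair(h(pair(pair(0, c), pair(0, c))), h(pair(pair(0, 0), 0)))))), pair(c, c))   [R7 at 1.1.1.2]
3. pair(h(pair(pair(0, pair(0, 0)), h(pair(h(pair(pair(0, c), pair(0, c))), h(pair(pair(0, 0), 0)))))), pair(c, c))  →  pair(h(pair(pair(0, pair(0, 0)), h(pair(pair(0, 0), h(pair(pair(0, 0), 0)))))), pair(c, c))   [R7 at 1.1.2.1.1]
4. pair(h(pair(pair(0, pair(0, 0)), h(pair(pair(0, 0), h(pair(pair(0, 0), 0)))))), pair(c, c))  →  pair(h(pair(pair(0, pair(0, 0)), h(pair(pair(0, 0), 0)))), pair(c, c))   [R1 at 1.1.2.1.2]
5. pair(h(pair(pair(0, pair(0, 0)), h(pair(pair(0, 0), 0)))), pair(c, c))  →  pair(h(pair(pair(0, pair(0, 0)), 0)), pair(c, c))   [R1 at 1.1.2]
6. pair(h(pair(pair(0, pair(0, 0)), 0)), pair(c, c))  →  pair(pair(0, 0), pair(c, c))   [R1 at 1]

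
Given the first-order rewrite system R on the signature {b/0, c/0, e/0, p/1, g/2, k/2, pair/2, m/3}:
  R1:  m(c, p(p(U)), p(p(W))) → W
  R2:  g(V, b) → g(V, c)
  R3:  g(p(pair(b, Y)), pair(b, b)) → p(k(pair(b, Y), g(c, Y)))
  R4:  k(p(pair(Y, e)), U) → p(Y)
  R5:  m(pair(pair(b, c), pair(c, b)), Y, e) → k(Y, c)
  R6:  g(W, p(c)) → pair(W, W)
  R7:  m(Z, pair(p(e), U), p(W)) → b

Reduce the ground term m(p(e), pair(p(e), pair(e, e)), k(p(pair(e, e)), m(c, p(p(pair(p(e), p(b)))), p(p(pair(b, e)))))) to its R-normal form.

1. m(p(e), pair(p(e), pair(e, e)), k(p(pair(e, e)), m(c, p(p(pair(p(e), p(b)))), p(p(pair(b, e))))))  →  m(p(e), pair(p(e), pair(e, e)), p(e))   [R4 at 3]
2. m(p(e), pair(p(e), pair(e, e)), p(e))  →  b   [R7 at ε]

b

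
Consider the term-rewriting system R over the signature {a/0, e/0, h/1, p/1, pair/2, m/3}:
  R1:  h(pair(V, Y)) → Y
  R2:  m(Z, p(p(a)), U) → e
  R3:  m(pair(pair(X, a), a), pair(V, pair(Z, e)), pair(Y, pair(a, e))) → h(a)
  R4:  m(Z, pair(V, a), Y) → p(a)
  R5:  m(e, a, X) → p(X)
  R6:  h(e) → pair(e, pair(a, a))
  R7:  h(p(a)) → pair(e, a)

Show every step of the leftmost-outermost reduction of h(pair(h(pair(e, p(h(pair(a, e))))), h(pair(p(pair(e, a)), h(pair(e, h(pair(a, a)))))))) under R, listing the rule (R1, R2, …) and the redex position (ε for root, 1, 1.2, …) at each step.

1. h(pair(h(pair(e, p(h(pair(a, e))))), h(pair(p(pair(e, a)), h(pair(e, h(pair(a, a))))))))  →  h(pair(p(pair(e, a)), h(pair(e, h(pair(a, a))))))   [R1 at ε]
2. h(pair(p(pair(e, a)), h(pair(e, h(pair(a, a))))))  →  h(pair(e, h(pair(a, a))))   [R1 at ε]
3. h(pair(e, h(pair(a, a))))  →  h(pair(a, a))   [R1 at ε]
4. h(pair(a, a))  →  a   [R1 at ε]

a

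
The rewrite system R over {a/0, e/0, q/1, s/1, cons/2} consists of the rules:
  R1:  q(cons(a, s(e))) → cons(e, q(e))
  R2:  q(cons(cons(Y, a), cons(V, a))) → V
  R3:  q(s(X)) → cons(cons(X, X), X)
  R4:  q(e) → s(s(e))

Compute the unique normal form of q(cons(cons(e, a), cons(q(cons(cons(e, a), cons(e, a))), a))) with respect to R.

1. q(cons(cons(e, a), cons(q(cons(cons(e, a), cons(e, a))), a)))  →  q(cons(cons(e, a), cons(e, a)))   [R2 at ε]
2. q(cons(cons(e, a), cons(e, a)))  →  e   [R2 at ε]

e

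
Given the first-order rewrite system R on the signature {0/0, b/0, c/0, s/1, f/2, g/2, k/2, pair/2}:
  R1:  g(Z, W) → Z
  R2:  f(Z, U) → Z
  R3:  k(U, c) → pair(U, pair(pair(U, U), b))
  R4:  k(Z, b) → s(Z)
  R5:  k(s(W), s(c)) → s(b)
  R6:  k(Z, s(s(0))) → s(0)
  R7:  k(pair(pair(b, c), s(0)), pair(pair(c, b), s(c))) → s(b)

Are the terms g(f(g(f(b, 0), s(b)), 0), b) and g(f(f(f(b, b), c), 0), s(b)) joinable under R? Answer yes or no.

yes — NF(t₁) = b, NF(t₂) = b

Reduce t₁ = g(f(g(f(b, 0), s(b)), 0), b):
1. g(f(g(f(b, 0), s(b)), 0), b)  →  f(g(f(b, 0), s(b)), 0)   [R1 at ε]
2. f(g(f(b, 0), s(b)), 0)  →  g(f(b, 0), s(b))   [R2 at ε]
3. g(f(b, 0), s(b))  →  f(b, 0)   [R1 at ε]
4. f(b, 0)  →  b   [R2 at ε]

Reduce t₂ = g(f(f(f(b, b), c), 0), s(b)):
1. g(f(f(f(b, b), c), 0), s(b))  →  f(f(f(b, b), c), 0)   [R1 at ε]
2. f(f(f(b, b), c), 0)  →  f(f(b, b), c)   [R2 at ε]
3. f(f(b, b), c)  →  f(b, b)   [R2 at ε]
4. f(b, b)  →  b   [R2 at ε]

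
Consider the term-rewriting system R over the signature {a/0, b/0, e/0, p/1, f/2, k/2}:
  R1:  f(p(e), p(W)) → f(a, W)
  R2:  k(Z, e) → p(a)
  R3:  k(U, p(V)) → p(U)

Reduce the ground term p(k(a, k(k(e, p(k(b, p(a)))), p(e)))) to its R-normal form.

1. p(k(a, k(k(e, p(k(b, p(a)))), p(e))))  →  p(k(a, p(k(e, p(k(b, p(a)))))))   [R3 at 1.2]
2. p(k(a, p(k(e, p(k(b, p(a)))))))  →  p(p(a))   [R3 at 1]

p(p(a))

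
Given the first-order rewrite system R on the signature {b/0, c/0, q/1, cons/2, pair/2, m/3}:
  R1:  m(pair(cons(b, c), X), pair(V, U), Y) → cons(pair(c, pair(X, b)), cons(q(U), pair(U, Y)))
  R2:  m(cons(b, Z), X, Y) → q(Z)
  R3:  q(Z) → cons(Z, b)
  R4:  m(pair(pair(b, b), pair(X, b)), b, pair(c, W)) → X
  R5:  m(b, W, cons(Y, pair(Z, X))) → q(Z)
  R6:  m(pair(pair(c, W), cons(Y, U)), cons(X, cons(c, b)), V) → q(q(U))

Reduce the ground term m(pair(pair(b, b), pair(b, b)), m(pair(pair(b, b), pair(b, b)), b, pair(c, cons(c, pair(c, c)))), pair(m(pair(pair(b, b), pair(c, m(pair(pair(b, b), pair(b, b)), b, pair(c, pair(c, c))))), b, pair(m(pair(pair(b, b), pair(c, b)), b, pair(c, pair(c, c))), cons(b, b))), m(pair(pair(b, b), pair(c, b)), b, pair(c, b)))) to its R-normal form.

1. m(pair(pair(b, b), pair(b, b)), m(pair(pair(b, b), pair(b, b)), b, pair(c, cons(c, pair(c, c)))), pair(m(pair(pair(b, b), pair(c, m(pair(pair(b, b), pair(b, b)), b, pair(c, pair(c, c))))), b, pair(m(pair(pair(b, b), pair(c, b)), b, pair(c, pair(c, c))), cons(b, b))), m(pair(pair(b, b), pair(c, b)), b, pair(c, b))))  →  m(pair(pair(b, b), pair(b, b)), b, pair(m(pair(pair(b, b), pair(c, m(pair(pair(b, b), pair(b, b)), b, pair(c, pair(c, c))))), b, pair(m(pair(pair(b, b), pair(c, b)), b, pair(c, pair(c, c))), cons(b, b))), m(pair(pair(b, b), pair(c, b)), b, pair(c, b))))   [R4 at 2]
2. m(pair(pair(b, b), pair(b, b)), b, pair(m(pair(pair(b, b), pair(c, m(pair(pair(b, b), pair(b, b)), b, pair(c, pair(c, c))))), b, pair(m(pair(pair(b, b), pair(c, b)), b, pair(c, pair(c, c))), cons(b, b))), m(pair(pair(b, b), pair(c, b)), b, pair(c, b))))  →  m(pair(pair(b, b), pair(b, b)), b, pair(m(pair(pair(b, b), pair(c, b)), b, pair(m(pair(pair(b, b), pair(c, b)), b, pair(c, pair(c, c))), cons(b, b))), m(pair(pair(b, b), pair(c, b)), b, pair(c, b))))   [R4 at 3.1.1.2.2]
3. m(pair(pair(b, b), pair(b, b)), b, pair(m(pair(pair(b, b), pair(c, b)), b, pair(m(pair(pair(b, b), pair(c, b)), b, pair(c, pair(c, c))), cons(b, b))), m(pair(pair(b, b), pair(c, b)), b, pair(c, b))))  →  m(pair(pair(b, b), pair(b, b)), b, pair(m(pair(pair(b, b), pair(c, b)), b, pair(c, cons(b, b))), m(pair(pair(b, b), pair(c, b)), b, pair(c, b))))   [R4 at 3.1.3.1]
4. m(pair(pair(b, b), pair(b, b)), b, pair(m(pair(pair(b, b), pair(c, b)), b, pair(c, cons(b, b))), m(pair(pair(b, b), pair(c, b)), b, pair(c, b))))  →  m(pair(pair(b, b), pair(b, b)), b, pair(c, m(pair(pair(b, b), pair(c, b)), b, pair(c, b))))   [R4 at 3.1]
5. m(pair(pair(b, b), pair(b, b)), b, pair(c, m(pair(pair(b, b), pair(c, b)), b, pair(c, b))))  →  b   [R4 at ε]

b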